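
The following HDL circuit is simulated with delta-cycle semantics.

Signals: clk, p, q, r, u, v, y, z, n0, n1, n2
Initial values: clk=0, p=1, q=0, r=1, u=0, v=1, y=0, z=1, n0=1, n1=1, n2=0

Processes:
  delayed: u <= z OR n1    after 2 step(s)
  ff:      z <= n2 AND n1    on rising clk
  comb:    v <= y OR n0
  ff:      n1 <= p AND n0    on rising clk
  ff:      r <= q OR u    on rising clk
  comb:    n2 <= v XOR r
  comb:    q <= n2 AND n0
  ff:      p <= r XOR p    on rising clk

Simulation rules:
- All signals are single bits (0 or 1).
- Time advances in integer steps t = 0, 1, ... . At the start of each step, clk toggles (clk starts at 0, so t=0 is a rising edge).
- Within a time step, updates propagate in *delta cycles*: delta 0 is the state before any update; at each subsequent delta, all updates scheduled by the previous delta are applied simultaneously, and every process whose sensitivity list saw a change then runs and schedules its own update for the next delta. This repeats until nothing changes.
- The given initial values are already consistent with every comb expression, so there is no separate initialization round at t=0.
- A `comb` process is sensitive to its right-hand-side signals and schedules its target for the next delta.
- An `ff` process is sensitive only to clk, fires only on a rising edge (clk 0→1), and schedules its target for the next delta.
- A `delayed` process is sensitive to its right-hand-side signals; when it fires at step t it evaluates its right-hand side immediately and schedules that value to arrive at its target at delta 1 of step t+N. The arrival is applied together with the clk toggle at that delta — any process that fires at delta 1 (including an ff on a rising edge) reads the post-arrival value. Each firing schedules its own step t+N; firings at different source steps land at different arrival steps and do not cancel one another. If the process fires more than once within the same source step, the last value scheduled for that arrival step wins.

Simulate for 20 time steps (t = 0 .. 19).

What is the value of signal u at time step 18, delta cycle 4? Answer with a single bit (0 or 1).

0

[bits: u,v,q,y,z,p,n0,n2,clk,r,n1]
t=0: Δ0=01001110011 Δ1=01001110111 Δ2=01000010101 Δ3=01000011101 Δ4=01100011101 | 4Δ
t=1: Δ0=01100011101 Δ1=01100011001 | 1Δ
t=2: Δ0=01100011001 Δ1=11100011101 Δ2=11101011110 Δ3=11101010110 Δ4=11001010110 | 4Δ
t=3: Δ0=11001010110 Δ1=11001010010 | 1Δ
t=4: Δ0=11001010010 Δ1=11001010110 Δ2=11000110110 | 2Δ
t=5: Δ0=11000110110 Δ1=11000110010 | 1Δ
t=6: Δ0=11000110010 Δ1=01000110110 Δ2=01000010101 Δ3=01000011101 Δ4=01100011101 | 4Δ
t=7: Δ0=01100011101 Δ1=01100011001 | 1Δ
t=8: Δ0=01100011001 Δ1=11100011101 Δ2=11101011110 Δ3=11101010110 Δ4=11001010110 | 4Δ
t=9: Δ0=11001010110 Δ1=11001010010 | 1Δ
t=10: Δ0=11001010010 Δ1=11001010110 Δ2=11000110110 | 2Δ
t=11: Δ0=11000110110 Δ1=11000110010 | 1Δ
t=12: Δ0=11000110010 Δ1=01000110110 Δ2=01000010101 Δ3=01000011101 Δ4=01100011101 | 4Δ
t=13: Δ0=01100011101 Δ1=01100011001 | 1Δ
t=14: Δ0=01100011001 Δ1=11100011101 Δ2=11101011110 Δ3=11101010110 Δ4=11001010110 | 4Δ
t=15: Δ0=11001010110 Δ1=11001010010 | 1Δ
t=16: Δ0=11001010010 Δ1=11001010110 Δ2=11000110110 | 2Δ
t=17: Δ0=11000110110 Δ1=11000110010 | 1Δ
t=18: Δ0=11000110010 Δ1=01000110110 Δ2=01000010101 Δ3=01000011101 Δ4=01100011101 | 4Δ
t=19: Δ0=01100011101 Δ1=01100011001 | 1Δ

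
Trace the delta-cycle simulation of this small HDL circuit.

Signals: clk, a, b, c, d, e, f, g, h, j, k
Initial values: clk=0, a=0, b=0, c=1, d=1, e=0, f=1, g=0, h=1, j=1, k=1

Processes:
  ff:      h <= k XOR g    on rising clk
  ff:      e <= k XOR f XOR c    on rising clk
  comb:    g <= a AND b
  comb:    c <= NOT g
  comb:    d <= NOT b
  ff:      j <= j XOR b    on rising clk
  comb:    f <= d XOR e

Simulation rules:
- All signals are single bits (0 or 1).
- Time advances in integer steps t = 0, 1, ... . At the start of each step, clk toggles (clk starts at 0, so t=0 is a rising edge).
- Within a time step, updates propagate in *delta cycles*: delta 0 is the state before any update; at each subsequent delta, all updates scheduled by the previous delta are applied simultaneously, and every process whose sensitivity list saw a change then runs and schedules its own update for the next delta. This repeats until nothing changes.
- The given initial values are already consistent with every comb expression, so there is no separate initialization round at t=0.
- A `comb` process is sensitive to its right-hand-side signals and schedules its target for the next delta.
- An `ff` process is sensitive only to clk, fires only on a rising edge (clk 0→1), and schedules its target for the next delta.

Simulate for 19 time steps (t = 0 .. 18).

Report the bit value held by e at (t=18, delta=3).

t0.Δ0 d=1 clk=0 j=1 h=1 f=1 c=1 a=0 e=0 k=1 g=0 b=0
t0.Δ1 d=1 clk=1 j=1 h=1 f=1 c=1 a=0 e=0 k=1 g=0 b=0
t0.Δ2 d=1 clk=1 j=1 h=1 f=1 c=1 a=0 e=1 k=1 g=0 b=0
t0.Δ3 d=1 clk=1 j=1 h=1 f=0 c=1 a=0 e=1 k=1 g=0 b=0
t1.Δ0 d=1 clk=1 j=1 h=1 f=0 c=1 a=0 e=1 k=1 g=0 b=0
t1.Δ1 d=1 clk=0 j=1 h=1 f=0 c=1 a=0 e=1 k=1 g=0 b=0
t2.Δ0 d=1 clk=0 j=1 h=1 f=0 c=1 a=0 e=1 k=1 g=0 b=0
t2.Δ1 d=1 clk=1 j=1 h=1 f=0 c=1 a=0 e=1 k=1 g=0 b=0
t2.Δ2 d=1 clk=1 j=1 h=1 f=0 c=1 a=0 e=0 k=1 g=0 b=0
t2.Δ3 d=1 clk=1 j=1 h=1 f=1 c=1 a=0 e=0 k=1 g=0 b=0
t3.Δ0 d=1 clk=1 j=1 h=1 f=1 c=1 a=0 e=0 k=1 g=0 b=0
t3.Δ1 d=1 clk=0 j=1 h=1 f=1 c=1 a=0 e=0 k=1 g=0 b=0
t4.Δ0 d=1 clk=0 j=1 h=1 f=1 c=1 a=0 e=0 k=1 g=0 b=0
t4.Δ1 d=1 clk=1 j=1 h=1 f=1 c=1 a=0 e=0 k=1 g=0 b=0
t4.Δ2 d=1 clk=1 j=1 h=1 f=1 c=1 a=0 e=1 k=1 g=0 b=0
t4.Δ3 d=1 clk=1 j=1 h=1 f=0 c=1 a=0 e=1 k=1 g=0 b=0
t5.Δ0 d=1 clk=1 j=1 h=1 f=0 c=1 a=0 e=1 k=1 g=0 b=0
t5.Δ1 d=1 clk=0 j=1 h=1 f=0 c=1 a=0 e=1 k=1 g=0 b=0
t6.Δ0 d=1 clk=0 j=1 h=1 f=0 c=1 a=0 e=1 k=1 g=0 b=0
t6.Δ1 d=1 clk=1 j=1 h=1 f=0 c=1 a=0 e=1 k=1 g=0 b=0
t6.Δ2 d=1 clk=1 j=1 h=1 f=0 c=1 a=0 e=0 k=1 g=0 b=0
t6.Δ3 d=1 clk=1 j=1 h=1 f=1 c=1 a=0 e=0 k=1 g=0 b=0
t7.Δ0 d=1 clk=1 j=1 h=1 f=1 c=1 a=0 e=0 k=1 g=0 b=0
t7.Δ1 d=1 clk=0 j=1 h=1 f=1 c=1 a=0 e=0 k=1 g=0 b=0
t8.Δ0 d=1 clk=0 j=1 h=1 f=1 c=1 a=0 e=0 k=1 g=0 b=0
t8.Δ1 d=1 clk=1 j=1 h=1 f=1 c=1 a=0 e=0 k=1 g=0 b=0
t8.Δ2 d=1 clk=1 j=1 h=1 f=1 c=1 a=0 e=1 k=1 g=0 b=0
t8.Δ3 d=1 clk=1 j=1 h=1 f=0 c=1 a=0 e=1 k=1 g=0 b=0
t9.Δ0 d=1 clk=1 j=1 h=1 f=0 c=1 a=0 e=1 k=1 g=0 b=0
t9.Δ1 d=1 clk=0 j=1 h=1 f=0 c=1 a=0 e=1 k=1 g=0 b=0
t10.Δ0 d=1 clk=0 j=1 h=1 f=0 c=1 a=0 e=1 k=1 g=0 b=0
t10.Δ1 d=1 clk=1 j=1 h=1 f=0 c=1 a=0 e=1 k=1 g=0 b=0
t10.Δ2 d=1 clk=1 j=1 h=1 f=0 c=1 a=0 e=0 k=1 g=0 b=0
t10.Δ3 d=1 clk=1 j=1 h=1 f=1 c=1 a=0 e=0 k=1 g=0 b=0
t11.Δ0 d=1 clk=1 j=1 h=1 f=1 c=1 a=0 e=0 k=1 g=0 b=0
t11.Δ1 d=1 clk=0 j=1 h=1 f=1 c=1 a=0 e=0 k=1 g=0 b=0
t12.Δ0 d=1 clk=0 j=1 h=1 f=1 c=1 a=0 e=0 k=1 g=0 b=0
t12.Δ1 d=1 clk=1 j=1 h=1 f=1 c=1 a=0 e=0 k=1 g=0 b=0
t12.Δ2 d=1 clk=1 j=1 h=1 f=1 c=1 a=0 e=1 k=1 g=0 b=0
t12.Δ3 d=1 clk=1 j=1 h=1 f=0 c=1 a=0 e=1 k=1 g=0 b=0
t13.Δ0 d=1 clk=1 j=1 h=1 f=0 c=1 a=0 e=1 k=1 g=0 b=0
t13.Δ1 d=1 clk=0 j=1 h=1 f=0 c=1 a=0 e=1 k=1 g=0 b=0
t14.Δ0 d=1 clk=0 j=1 h=1 f=0 c=1 a=0 e=1 k=1 g=0 b=0
t14.Δ1 d=1 clk=1 j=1 h=1 f=0 c=1 a=0 e=1 k=1 g=0 b=0
t14.Δ2 d=1 clk=1 j=1 h=1 f=0 c=1 a=0 e=0 k=1 g=0 b=0
t14.Δ3 d=1 clk=1 j=1 h=1 f=1 c=1 a=0 e=0 k=1 g=0 b=0
t15.Δ0 d=1 clk=1 j=1 h=1 f=1 c=1 a=0 e=0 k=1 g=0 b=0
t15.Δ1 d=1 clk=0 j=1 h=1 f=1 c=1 a=0 e=0 k=1 g=0 b=0
t16.Δ0 d=1 clk=0 j=1 h=1 f=1 c=1 a=0 e=0 k=1 g=0 b=0
t16.Δ1 d=1 clk=1 j=1 h=1 f=1 c=1 a=0 e=0 k=1 g=0 b=0
t16.Δ2 d=1 clk=1 j=1 h=1 f=1 c=1 a=0 e=1 k=1 g=0 b=0
t16.Δ3 d=1 clk=1 j=1 h=1 f=0 c=1 a=0 e=1 k=1 g=0 b=0
t17.Δ0 d=1 clk=1 j=1 h=1 f=0 c=1 a=0 e=1 k=1 g=0 b=0
t17.Δ1 d=1 clk=0 j=1 h=1 f=0 c=1 a=0 e=1 k=1 g=0 b=0
t18.Δ0 d=1 clk=0 j=1 h=1 f=0 c=1 a=0 e=1 k=1 g=0 b=0
t18.Δ1 d=1 clk=1 j=1 h=1 f=0 c=1 a=0 e=1 k=1 g=0 b=0
t18.Δ2 d=1 clk=1 j=1 h=1 f=0 c=1 a=0 e=0 k=1 g=0 b=0
t18.Δ3 d=1 clk=1 j=1 h=1 f=1 c=1 a=0 e=0 k=1 g=0 b=0

0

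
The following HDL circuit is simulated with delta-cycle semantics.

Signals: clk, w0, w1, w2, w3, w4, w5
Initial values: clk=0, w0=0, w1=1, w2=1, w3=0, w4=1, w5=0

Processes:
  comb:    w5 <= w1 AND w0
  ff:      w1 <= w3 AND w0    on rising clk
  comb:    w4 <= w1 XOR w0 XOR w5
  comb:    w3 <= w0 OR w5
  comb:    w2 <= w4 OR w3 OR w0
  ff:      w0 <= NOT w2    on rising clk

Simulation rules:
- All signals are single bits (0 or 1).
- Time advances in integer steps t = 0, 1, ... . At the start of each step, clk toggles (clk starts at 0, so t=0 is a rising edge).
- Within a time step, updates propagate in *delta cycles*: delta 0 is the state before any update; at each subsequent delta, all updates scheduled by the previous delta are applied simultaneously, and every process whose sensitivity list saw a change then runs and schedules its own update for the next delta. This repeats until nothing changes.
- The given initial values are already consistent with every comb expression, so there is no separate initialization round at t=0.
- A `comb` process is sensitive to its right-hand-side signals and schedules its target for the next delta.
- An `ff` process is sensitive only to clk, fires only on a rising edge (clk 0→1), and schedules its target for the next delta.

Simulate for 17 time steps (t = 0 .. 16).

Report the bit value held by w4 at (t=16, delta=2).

1

t0.Δ0 clk=0 w4=1 w0=0 w2=1 w1=1 w3=0 w5=0
t0.Δ1 clk=1 w4=1 w0=0 w2=1 w1=1 w3=0 w5=0
t0.Δ2 clk=1 w4=1 w0=0 w2=1 w1=0 w3=0 w5=0
t0.Δ3 clk=1 w4=0 w0=0 w2=1 w1=0 w3=0 w5=0
t0.Δ4 clk=1 w4=0 w0=0 w2=0 w1=0 w3=0 w5=0
t1.Δ0 clk=1 w4=0 w0=0 w2=0 w1=0 w3=0 w5=0
t1.Δ1 clk=0 w4=0 w0=0 w2=0 w1=0 w3=0 w5=0
t2.Δ0 clk=0 w4=0 w0=0 w2=0 w1=0 w3=0 w5=0
t2.Δ1 clk=1 w4=0 w0=0 w2=0 w1=0 w3=0 w5=0
t2.Δ2 clk=1 w4=0 w0=1 w2=0 w1=0 w3=0 w5=0
t2.Δ3 clk=1 w4=1 w0=1 w2=1 w1=0 w3=1 w5=0
t3.Δ0 clk=1 w4=1 w0=1 w2=1 w1=0 w3=1 w5=0
t3.Δ1 clk=0 w4=1 w0=1 w2=1 w1=0 w3=1 w5=0
t4.Δ0 clk=0 w4=1 w0=1 w2=1 w1=0 w3=1 w5=0
t4.Δ1 clk=1 w4=1 w0=1 w2=1 w1=0 w3=1 w5=0
t4.Δ2 clk=1 w4=1 w0=0 w2=1 w1=1 w3=1 w5=0
t4.Δ3 clk=1 w4=1 w0=0 w2=1 w1=1 w3=0 w5=0
t5.Δ0 clk=1 w4=1 w0=0 w2=1 w1=1 w3=0 w5=0
t5.Δ1 clk=0 w4=1 w0=0 w2=1 w1=1 w3=0 w5=0
t6.Δ0 clk=0 w4=1 w0=0 w2=1 w1=1 w3=0 w5=0
t6.Δ1 clk=1 w4=1 w0=0 w2=1 w1=1 w3=0 w5=0
t6.Δ2 clk=1 w4=1 w0=0 w2=1 w1=0 w3=0 w5=0
t6.Δ3 clk=1 w4=0 w0=0 w2=1 w1=0 w3=0 w5=0
t6.Δ4 clk=1 w4=0 w0=0 w2=0 w1=0 w3=0 w5=0
t7.Δ0 clk=1 w4=0 w0=0 w2=0 w1=0 w3=0 w5=0
t7.Δ1 clk=0 w4=0 w0=0 w2=0 w1=0 w3=0 w5=0
t8.Δ0 clk=0 w4=0 w0=0 w2=0 w1=0 w3=0 w5=0
t8.Δ1 clk=1 w4=0 w0=0 w2=0 w1=0 w3=0 w5=0
t8.Δ2 clk=1 w4=0 w0=1 w2=0 w1=0 w3=0 w5=0
t8.Δ3 clk=1 w4=1 w0=1 w2=1 w1=0 w3=1 w5=0
t9.Δ0 clk=1 w4=1 w0=1 w2=1 w1=0 w3=1 w5=0
t9.Δ1 clk=0 w4=1 w0=1 w2=1 w1=0 w3=1 w5=0
t10.Δ0 clk=0 w4=1 w0=1 w2=1 w1=0 w3=1 w5=0
t10.Δ1 clk=1 w4=1 w0=1 w2=1 w1=0 w3=1 w5=0
t10.Δ2 clk=1 w4=1 w0=0 w2=1 w1=1 w3=1 w5=0
t10.Δ3 clk=1 w4=1 w0=0 w2=1 w1=1 w3=0 w5=0
t11.Δ0 clk=1 w4=1 w0=0 w2=1 w1=1 w3=0 w5=0
t11.Δ1 clk=0 w4=1 w0=0 w2=1 w1=1 w3=0 w5=0
t12.Δ0 clk=0 w4=1 w0=0 w2=1 w1=1 w3=0 w5=0
t12.Δ1 clk=1 w4=1 w0=0 w2=1 w1=1 w3=0 w5=0
t12.Δ2 clk=1 w4=1 w0=0 w2=1 w1=0 w3=0 w5=0
t12.Δ3 clk=1 w4=0 w0=0 w2=1 w1=0 w3=0 w5=0
t12.Δ4 clk=1 w4=0 w0=0 w2=0 w1=0 w3=0 w5=0
t13.Δ0 clk=1 w4=0 w0=0 w2=0 w1=0 w3=0 w5=0
t13.Δ1 clk=0 w4=0 w0=0 w2=0 w1=0 w3=0 w5=0
t14.Δ0 clk=0 w4=0 w0=0 w2=0 w1=0 w3=0 w5=0
t14.Δ1 clk=1 w4=0 w0=0 w2=0 w1=0 w3=0 w5=0
t14.Δ2 clk=1 w4=0 w0=1 w2=0 w1=0 w3=0 w5=0
t14.Δ3 clk=1 w4=1 w0=1 w2=1 w1=0 w3=1 w5=0
t15.Δ0 clk=1 w4=1 w0=1 w2=1 w1=0 w3=1 w5=0
t15.Δ1 clk=0 w4=1 w0=1 w2=1 w1=0 w3=1 w5=0
t16.Δ0 clk=0 w4=1 w0=1 w2=1 w1=0 w3=1 w5=0
t16.Δ1 clk=1 w4=1 w0=1 w2=1 w1=0 w3=1 w5=0
t16.Δ2 clk=1 w4=1 w0=0 w2=1 w1=1 w3=1 w5=0
t16.Δ3 clk=1 w4=1 w0=0 w2=1 w1=1 w3=0 w5=0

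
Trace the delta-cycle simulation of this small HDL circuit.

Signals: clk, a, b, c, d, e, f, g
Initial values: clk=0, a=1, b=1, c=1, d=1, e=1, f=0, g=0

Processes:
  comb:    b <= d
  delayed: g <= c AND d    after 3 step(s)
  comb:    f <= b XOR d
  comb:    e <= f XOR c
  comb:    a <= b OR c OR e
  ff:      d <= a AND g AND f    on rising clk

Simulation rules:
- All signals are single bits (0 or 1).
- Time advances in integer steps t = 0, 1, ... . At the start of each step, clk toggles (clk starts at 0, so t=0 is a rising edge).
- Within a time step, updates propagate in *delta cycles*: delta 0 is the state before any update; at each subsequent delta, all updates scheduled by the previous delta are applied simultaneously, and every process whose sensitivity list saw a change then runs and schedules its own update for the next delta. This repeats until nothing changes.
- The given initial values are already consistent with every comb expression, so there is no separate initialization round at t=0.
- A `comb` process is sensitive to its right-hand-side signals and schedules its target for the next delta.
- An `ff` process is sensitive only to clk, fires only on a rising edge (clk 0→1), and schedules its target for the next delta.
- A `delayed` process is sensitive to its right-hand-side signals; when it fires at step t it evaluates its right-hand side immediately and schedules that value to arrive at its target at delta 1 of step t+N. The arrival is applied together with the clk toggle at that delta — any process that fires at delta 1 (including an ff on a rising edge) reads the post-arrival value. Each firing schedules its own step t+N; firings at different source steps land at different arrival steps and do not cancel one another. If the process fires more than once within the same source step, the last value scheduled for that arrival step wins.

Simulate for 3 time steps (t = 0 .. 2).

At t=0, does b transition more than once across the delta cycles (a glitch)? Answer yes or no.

no

t=0 Δ0: a=1 g=0 f=0 c=1 d=1 e=1 b=1 clk=0
  Δ1: clk:0→1
  Δ2: d:1→0
  Δ3: f:0→1, b:1→0
  Δ4: f:1→0, e:1→0
  Δ5: e:0→1
  (5Δ to stable)
t=1 Δ0: a=1 g=0 f=0 c=1 d=0 e=1 b=0 clk=1
  Δ1: clk:1→0
  (1Δ to stable)
t=2 Δ0: a=1 g=0 f=0 c=1 d=0 e=1 b=0 clk=0
  Δ1: clk:0→1
  (1Δ to stable)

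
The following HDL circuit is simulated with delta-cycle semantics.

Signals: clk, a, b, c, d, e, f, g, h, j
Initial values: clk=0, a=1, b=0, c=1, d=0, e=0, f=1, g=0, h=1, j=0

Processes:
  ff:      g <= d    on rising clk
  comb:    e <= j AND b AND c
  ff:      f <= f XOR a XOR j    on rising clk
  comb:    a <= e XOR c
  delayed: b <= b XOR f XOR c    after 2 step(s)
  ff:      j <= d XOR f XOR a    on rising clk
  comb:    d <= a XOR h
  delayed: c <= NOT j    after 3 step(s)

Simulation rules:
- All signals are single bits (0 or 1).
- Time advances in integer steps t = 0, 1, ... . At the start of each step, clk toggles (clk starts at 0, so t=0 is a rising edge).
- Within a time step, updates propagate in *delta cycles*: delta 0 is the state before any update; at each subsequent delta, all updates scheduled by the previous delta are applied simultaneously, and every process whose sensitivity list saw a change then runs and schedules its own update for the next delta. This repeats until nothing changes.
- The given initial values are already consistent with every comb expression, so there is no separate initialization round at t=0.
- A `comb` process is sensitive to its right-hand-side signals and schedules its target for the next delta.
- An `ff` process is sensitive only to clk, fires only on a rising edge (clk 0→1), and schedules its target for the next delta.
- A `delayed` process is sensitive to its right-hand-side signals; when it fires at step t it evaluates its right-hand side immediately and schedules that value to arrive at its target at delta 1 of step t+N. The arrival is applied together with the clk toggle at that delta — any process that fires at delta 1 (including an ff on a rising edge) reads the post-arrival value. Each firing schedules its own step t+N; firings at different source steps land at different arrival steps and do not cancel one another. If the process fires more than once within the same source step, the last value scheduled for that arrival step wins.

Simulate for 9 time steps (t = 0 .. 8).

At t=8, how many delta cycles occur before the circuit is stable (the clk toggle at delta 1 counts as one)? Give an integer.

t=0 Δ0: j=0 d=0 b=0 e=0 a=1 g=0 f=1 c=1 clk=0 h=1
  Δ1: clk:0→1
  Δ2: f:1→0
  (2Δ to stable)
t=1 Δ0: j=0 d=0 b=0 e=0 a=1 g=0 f=0 c=1 clk=1 h=1
  Δ1: clk:1→0
  (1Δ to stable)
t=2 Δ0: j=0 d=0 b=0 e=0 a=1 g=0 f=0 c=1 clk=0 h=1
  Δ1: b:0→1, clk:0→1
  Δ2: j:0→1, f:0→1
  Δ3: e:0→1
  Δ4: a:1→0
  Δ5: d:0→1
  (5Δ to stable)
t=3 Δ0: j=1 d=1 b=1 e=1 a=0 g=0 f=1 c=1 clk=1 h=1
  Δ1: clk:1→0
  (1Δ to stable)
t=4 Δ0: j=1 d=1 b=1 e=1 a=0 g=0 f=1 c=1 clk=0 h=1
  Δ1: clk:0→1
  Δ2: j:1→0, g:0→1, f:1→0
  Δ3: e:1→0
  Δ4: a:0→1
  Δ5: d:1→0
  (5Δ to stable)
t=5 Δ0: j=0 d=0 b=1 e=0 a=1 g=1 f=0 c=1 clk=1 h=1
  Δ1: c:1→0, clk:1→0
  Δ2: a:1→0
  Δ3: d:0→1
  (3Δ to stable)
t=6 Δ0: j=0 d=1 b=1 e=0 a=0 g=1 f=0 c=0 clk=0 h=1
  Δ1: b:1→0, clk:0→1
  Δ2: j:0→1
  (2Δ to stable)
t=7 Δ0: j=1 d=1 b=0 e=0 a=0 g=1 f=0 c=0 clk=1 h=1
  Δ1: b:0→1, c:0→1, clk:1→0
  Δ2: e:0→1, a:0→1
  Δ3: d:1→0, a:1→0
  Δ4: d:0→1
  (4Δ to stable)
t=8 Δ0: j=1 d=1 b=1 e=1 a=0 g=1 f=0 c=1 clk=0 h=1
  Δ1: b:1→0, clk:0→1
  Δ2: e:1→0, f:0→1
  Δ3: a:0→1
  Δ4: d:1→0
  (4Δ to stable)

4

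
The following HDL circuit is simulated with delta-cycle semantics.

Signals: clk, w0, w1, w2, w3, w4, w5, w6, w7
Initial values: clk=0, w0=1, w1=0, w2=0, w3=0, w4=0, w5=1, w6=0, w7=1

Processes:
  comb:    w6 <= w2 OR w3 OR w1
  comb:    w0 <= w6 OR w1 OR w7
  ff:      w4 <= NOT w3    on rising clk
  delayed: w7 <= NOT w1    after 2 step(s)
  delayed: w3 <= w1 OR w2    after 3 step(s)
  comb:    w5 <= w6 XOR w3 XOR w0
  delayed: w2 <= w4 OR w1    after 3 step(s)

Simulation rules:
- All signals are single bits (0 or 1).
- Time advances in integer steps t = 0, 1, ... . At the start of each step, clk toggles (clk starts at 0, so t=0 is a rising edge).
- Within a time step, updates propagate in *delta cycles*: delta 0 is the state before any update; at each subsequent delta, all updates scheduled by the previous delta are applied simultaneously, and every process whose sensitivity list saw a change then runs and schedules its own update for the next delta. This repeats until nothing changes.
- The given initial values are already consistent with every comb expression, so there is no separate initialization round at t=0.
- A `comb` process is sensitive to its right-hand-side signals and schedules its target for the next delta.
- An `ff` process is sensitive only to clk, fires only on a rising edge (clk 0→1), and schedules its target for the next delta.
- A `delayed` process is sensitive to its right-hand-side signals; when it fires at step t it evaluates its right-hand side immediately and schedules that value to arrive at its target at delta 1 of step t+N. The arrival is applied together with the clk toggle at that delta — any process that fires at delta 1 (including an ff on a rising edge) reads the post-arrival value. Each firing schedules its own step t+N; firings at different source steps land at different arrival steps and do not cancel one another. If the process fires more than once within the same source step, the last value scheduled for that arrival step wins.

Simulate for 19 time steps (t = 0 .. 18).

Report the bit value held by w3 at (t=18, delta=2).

1

[bits: w2,w3,w0,clk,w6,w4,w5,w1,w7]
t=0: Δ0=001000101 Δ1=001100101 Δ2=001101101 | 2Δ
t=1: Δ0=001101101 Δ1=001001101 | 1Δ
t=2: Δ0=001001101 Δ1=001101101 | 1Δ
t=3: Δ0=001101101 Δ1=101001101 Δ2=101011101 Δ3=101011001 | 3Δ
t=4: Δ0=101011001 Δ1=101111001 | 1Δ
t=5: Δ0=101111001 Δ1=101011001 | 1Δ
t=6: Δ0=101011001 Δ1=111111001 Δ2=111110101 | 2Δ
t=7: Δ0=111110101 Δ1=111010101 | 1Δ
t=8: Δ0=111010101 Δ1=111110101 | 1Δ
t=9: Δ0=111110101 Δ1=011010101 | 1Δ
t=10: Δ0=011010101 Δ1=011110101 | 1Δ
t=11: Δ0=011110101 Δ1=011010101 | 1Δ
t=12: Δ0=011010101 Δ1=001110101 Δ2=001101001 Δ3=001101101 | 3Δ
t=13: Δ0=001101101 Δ1=001001101 | 1Δ
t=14: Δ0=001001101 Δ1=001101101 | 1Δ
t=15: Δ0=001101101 Δ1=101001101 Δ2=101011101 Δ3=101011001 | 3Δ
t=16: Δ0=101011001 Δ1=101111001 | 1Δ
t=17: Δ0=101111001 Δ1=101011001 | 1Δ
t=18: Δ0=101011001 Δ1=111111001 Δ2=111110101 | 2Δ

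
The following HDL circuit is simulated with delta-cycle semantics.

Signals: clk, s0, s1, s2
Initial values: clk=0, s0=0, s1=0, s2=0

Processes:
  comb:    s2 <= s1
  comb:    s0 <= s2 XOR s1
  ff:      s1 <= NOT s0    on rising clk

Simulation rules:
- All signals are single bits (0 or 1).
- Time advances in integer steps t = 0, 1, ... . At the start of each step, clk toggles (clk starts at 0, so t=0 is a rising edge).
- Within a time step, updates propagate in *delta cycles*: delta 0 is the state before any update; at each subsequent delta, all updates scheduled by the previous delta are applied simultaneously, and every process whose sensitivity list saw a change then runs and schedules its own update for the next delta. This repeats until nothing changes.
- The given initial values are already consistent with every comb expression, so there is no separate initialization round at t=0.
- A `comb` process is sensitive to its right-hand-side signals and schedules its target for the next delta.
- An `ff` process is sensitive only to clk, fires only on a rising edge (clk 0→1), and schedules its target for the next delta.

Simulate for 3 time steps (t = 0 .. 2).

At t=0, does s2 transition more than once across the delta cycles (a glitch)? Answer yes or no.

t0.Δ0 clk=0 s0=0 s1=0 s2=0
t0.Δ1 clk=1 s0=0 s1=0 s2=0
t0.Δ2 clk=1 s0=0 s1=1 s2=0
t0.Δ3 clk=1 s0=1 s1=1 s2=1
t0.Δ4 clk=1 s0=0 s1=1 s2=1
t1.Δ0 clk=1 s0=0 s1=1 s2=1
t1.Δ1 clk=0 s0=0 s1=1 s2=1
t2.Δ0 clk=0 s0=0 s1=1 s2=1
t2.Δ1 clk=1 s0=0 s1=1 s2=1

no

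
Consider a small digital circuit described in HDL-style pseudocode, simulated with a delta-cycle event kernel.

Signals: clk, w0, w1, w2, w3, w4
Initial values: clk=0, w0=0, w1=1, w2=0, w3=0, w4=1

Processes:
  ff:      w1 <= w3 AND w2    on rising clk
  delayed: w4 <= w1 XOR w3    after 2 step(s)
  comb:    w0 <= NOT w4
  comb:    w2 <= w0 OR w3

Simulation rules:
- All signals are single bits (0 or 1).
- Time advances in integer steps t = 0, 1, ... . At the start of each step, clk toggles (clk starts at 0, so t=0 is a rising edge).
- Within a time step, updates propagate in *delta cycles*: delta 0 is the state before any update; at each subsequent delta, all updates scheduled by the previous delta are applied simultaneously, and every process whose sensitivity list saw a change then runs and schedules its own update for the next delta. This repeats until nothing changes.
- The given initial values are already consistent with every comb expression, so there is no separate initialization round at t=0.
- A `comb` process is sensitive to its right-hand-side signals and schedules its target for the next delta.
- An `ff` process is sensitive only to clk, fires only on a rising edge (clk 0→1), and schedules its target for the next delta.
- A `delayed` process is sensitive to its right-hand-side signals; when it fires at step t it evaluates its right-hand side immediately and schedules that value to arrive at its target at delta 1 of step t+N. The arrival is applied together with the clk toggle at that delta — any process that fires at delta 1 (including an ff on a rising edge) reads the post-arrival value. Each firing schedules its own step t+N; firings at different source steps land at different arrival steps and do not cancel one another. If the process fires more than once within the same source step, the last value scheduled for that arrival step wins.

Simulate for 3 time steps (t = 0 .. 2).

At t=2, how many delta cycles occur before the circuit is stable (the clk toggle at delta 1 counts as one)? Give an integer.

3

t0.Δ0 w1=1 w3=0 w4=1 clk=0 w0=0 w2=0
t0.Δ1 w1=1 w3=0 w4=1 clk=1 w0=0 w2=0
t0.Δ2 w1=0 w3=0 w4=1 clk=1 w0=0 w2=0
t1.Δ0 w1=0 w3=0 w4=1 clk=1 w0=0 w2=0
t1.Δ1 w1=0 w3=0 w4=1 clk=0 w0=0 w2=0
t2.Δ0 w1=0 w3=0 w4=1 clk=0 w0=0 w2=0
t2.Δ1 w1=0 w3=0 w4=0 clk=1 w0=0 w2=0
t2.Δ2 w1=0 w3=0 w4=0 clk=1 w0=1 w2=0
t2.Δ3 w1=0 w3=0 w4=0 clk=1 w0=1 w2=1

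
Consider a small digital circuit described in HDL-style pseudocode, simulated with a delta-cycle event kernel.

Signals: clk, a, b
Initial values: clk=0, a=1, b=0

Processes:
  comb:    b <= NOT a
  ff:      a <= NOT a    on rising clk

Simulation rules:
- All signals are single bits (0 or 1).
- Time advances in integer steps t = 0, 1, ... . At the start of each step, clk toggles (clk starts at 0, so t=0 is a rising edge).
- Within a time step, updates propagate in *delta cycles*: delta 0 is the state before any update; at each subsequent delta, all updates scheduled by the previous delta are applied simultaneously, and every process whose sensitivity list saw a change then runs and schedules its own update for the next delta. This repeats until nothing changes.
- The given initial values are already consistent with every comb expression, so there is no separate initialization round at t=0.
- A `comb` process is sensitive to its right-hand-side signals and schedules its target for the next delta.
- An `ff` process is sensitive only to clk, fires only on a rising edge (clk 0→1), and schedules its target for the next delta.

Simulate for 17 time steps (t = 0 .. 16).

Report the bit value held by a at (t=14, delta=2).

1

[bits: b,a,clk]
t=0: Δ0=010 Δ1=011 Δ2=001 Δ3=101 | 3Δ
t=1: Δ0=101 Δ1=100 | 1Δ
t=2: Δ0=100 Δ1=101 Δ2=111 Δ3=011 | 3Δ
t=3: Δ0=011 Δ1=010 | 1Δ
t=4: Δ0=010 Δ1=011 Δ2=001 Δ3=101 | 3Δ
t=5: Δ0=101 Δ1=100 | 1Δ
t=6: Δ0=100 Δ1=101 Δ2=111 Δ3=011 | 3Δ
t=7: Δ0=011 Δ1=010 | 1Δ
t=8: Δ0=010 Δ1=011 Δ2=001 Δ3=101 | 3Δ
t=9: Δ0=101 Δ1=100 | 1Δ
t=10: Δ0=100 Δ1=101 Δ2=111 Δ3=011 | 3Δ
t=11: Δ0=011 Δ1=010 | 1Δ
t=12: Δ0=010 Δ1=011 Δ2=001 Δ3=101 | 3Δ
t=13: Δ0=101 Δ1=100 | 1Δ
t=14: Δ0=100 Δ1=101 Δ2=111 Δ3=011 | 3Δ
t=15: Δ0=011 Δ1=010 | 1Δ
t=16: Δ0=010 Δ1=011 Δ2=001 Δ3=101 | 3Δ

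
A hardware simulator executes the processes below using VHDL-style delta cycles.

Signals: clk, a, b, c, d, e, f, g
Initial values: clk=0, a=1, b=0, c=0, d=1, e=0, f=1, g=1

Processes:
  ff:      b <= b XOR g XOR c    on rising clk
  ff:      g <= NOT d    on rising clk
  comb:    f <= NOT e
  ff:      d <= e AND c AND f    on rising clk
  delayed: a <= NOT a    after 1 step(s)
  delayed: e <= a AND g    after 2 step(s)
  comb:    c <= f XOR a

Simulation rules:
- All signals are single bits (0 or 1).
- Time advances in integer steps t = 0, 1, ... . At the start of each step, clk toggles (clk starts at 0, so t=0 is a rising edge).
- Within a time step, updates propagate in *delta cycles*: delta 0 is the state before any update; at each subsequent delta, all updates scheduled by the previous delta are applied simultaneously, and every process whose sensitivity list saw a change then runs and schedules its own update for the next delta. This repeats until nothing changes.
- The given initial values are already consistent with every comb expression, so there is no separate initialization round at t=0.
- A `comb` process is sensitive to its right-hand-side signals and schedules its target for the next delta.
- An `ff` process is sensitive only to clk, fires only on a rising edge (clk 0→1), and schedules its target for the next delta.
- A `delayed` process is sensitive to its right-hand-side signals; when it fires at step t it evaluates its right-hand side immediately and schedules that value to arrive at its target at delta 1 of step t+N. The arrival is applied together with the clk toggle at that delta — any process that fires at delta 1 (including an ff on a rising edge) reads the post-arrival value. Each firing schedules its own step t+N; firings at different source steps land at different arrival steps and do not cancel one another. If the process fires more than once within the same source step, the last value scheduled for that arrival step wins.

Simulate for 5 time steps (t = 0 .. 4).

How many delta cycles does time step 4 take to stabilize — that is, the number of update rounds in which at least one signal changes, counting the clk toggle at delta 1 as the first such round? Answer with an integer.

[bits: f,g,clk,d,c,a,e,b]
t=0: Δ0=11010100 Δ1=11110100 Δ2=10100101 | 2Δ
t=1: Δ0=10100101 Δ1=10000101 | 1Δ
t=2: Δ0=10000101 Δ1=10100101 Δ2=11100101 | 2Δ
t=3: Δ0=11100101 Δ1=11000101 | 1Δ
t=4: Δ0=11000101 Δ1=11100111 Δ2=01100110 Δ3=01101110 | 3Δ

3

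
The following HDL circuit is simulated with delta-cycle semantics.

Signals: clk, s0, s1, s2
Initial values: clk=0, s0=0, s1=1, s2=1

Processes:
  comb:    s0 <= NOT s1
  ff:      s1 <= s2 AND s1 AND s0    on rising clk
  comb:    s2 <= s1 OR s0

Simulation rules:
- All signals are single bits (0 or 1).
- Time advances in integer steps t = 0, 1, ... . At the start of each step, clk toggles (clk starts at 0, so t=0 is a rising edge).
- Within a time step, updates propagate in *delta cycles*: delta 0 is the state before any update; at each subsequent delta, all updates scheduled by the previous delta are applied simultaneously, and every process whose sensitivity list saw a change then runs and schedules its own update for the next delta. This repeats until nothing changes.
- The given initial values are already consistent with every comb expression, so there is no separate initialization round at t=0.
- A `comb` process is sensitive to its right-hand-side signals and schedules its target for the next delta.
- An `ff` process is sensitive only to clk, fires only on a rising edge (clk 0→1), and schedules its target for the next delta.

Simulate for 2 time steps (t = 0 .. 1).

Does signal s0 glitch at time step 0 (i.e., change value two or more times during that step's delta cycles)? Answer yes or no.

[bits: s1,s0,s2,clk]
t=0: Δ0=1010 Δ1=1011 Δ2=0011 Δ3=0101 Δ4=0111 | 4Δ
t=1: Δ0=0111 Δ1=0110 | 1Δ

no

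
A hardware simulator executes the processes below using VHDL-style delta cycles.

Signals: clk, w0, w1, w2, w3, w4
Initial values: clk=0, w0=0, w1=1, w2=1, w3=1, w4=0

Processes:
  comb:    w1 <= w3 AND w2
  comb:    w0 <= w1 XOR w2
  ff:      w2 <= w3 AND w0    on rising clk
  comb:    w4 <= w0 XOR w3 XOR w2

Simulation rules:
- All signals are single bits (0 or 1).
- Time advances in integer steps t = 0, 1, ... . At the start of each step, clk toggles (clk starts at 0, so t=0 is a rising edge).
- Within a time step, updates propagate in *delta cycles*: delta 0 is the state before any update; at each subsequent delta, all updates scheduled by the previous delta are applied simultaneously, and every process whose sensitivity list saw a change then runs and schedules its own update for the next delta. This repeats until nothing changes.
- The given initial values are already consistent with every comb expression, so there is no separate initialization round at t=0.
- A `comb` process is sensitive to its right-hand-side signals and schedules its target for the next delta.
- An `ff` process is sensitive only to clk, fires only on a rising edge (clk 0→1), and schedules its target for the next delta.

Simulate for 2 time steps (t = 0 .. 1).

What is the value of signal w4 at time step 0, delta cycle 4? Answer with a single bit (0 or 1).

t0.Δ0 w0=0 clk=0 w3=1 w4=0 w2=1 w1=1
t0.Δ1 w0=0 clk=1 w3=1 w4=0 w2=1 w1=1
t0.Δ2 w0=0 clk=1 w3=1 w4=0 w2=0 w1=1
t0.Δ3 w0=1 clk=1 w3=1 w4=1 w2=0 w1=0
t0.Δ4 w0=0 clk=1 w3=1 w4=0 w2=0 w1=0
t0.Δ5 w0=0 clk=1 w3=1 w4=1 w2=0 w1=0
t1.Δ0 w0=0 clk=1 w3=1 w4=1 w2=0 w1=0
t1.Δ1 w0=0 clk=0 w3=1 w4=1 w2=0 w1=0

0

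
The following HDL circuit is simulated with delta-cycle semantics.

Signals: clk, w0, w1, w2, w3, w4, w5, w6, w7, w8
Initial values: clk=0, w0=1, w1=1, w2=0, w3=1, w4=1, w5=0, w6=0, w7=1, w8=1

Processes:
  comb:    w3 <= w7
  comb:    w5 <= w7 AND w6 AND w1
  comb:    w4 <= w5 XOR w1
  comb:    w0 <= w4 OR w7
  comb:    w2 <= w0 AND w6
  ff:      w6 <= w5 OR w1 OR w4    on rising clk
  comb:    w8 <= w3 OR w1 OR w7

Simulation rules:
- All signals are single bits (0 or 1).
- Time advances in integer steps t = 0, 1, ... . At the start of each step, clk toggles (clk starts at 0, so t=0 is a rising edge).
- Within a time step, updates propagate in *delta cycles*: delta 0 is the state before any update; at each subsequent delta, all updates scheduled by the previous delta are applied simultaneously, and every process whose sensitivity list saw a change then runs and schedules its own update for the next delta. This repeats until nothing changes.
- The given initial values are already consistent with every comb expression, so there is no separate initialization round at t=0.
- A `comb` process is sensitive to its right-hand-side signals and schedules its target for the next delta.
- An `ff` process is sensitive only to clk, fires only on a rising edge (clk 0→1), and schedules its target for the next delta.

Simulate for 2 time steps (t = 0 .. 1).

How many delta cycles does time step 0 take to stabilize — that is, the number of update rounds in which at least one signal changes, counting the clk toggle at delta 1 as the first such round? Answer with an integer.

[bits: w6,w4,w5,clk,w7,w2,w1,w0,w8,w3]
t=0: Δ0=0100101111 Δ1=0101101111 Δ2=1101101111 Δ3=1111111111 Δ4=1011111111 | 4Δ
t=1: Δ0=1011111111 Δ1=1010111111 | 1Δ

4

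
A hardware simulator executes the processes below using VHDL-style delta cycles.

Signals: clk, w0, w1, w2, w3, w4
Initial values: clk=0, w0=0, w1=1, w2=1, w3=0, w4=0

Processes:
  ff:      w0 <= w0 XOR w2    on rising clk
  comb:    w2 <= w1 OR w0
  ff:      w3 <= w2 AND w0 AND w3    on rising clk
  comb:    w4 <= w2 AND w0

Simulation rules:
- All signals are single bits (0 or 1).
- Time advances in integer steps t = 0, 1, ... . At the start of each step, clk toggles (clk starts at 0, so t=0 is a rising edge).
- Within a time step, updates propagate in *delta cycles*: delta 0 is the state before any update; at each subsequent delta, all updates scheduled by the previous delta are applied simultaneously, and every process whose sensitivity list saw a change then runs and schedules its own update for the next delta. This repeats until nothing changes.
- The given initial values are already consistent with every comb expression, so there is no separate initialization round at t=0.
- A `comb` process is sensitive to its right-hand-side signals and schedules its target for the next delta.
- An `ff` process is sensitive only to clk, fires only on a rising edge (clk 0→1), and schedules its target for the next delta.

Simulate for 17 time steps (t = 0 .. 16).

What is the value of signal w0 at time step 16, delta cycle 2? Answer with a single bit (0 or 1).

1

t=0 Δ0: w4=0 w0=0 clk=0 w2=1 w1=1 w3=0
  Δ1: clk:0→1
  Δ2: w0:0→1
  Δ3: w4:0→1
  (3Δ to stable)
t=1 Δ0: w4=1 w0=1 clk=1 w2=1 w1=1 w3=0
  Δ1: clk:1→0
  (1Δ to stable)
t=2 Δ0: w4=1 w0=1 clk=0 w2=1 w1=1 w3=0
  Δ1: clk:0→1
  Δ2: w0:1→0
  Δ3: w4:1→0
  (3Δ to stable)
t=3 Δ0: w4=0 w0=0 clk=1 w2=1 w1=1 w3=0
  Δ1: clk:1→0
  (1Δ to stable)
t=4 Δ0: w4=0 w0=0 clk=0 w2=1 w1=1 w3=0
  Δ1: clk:0→1
  Δ2: w0:0→1
  Δ3: w4:0→1
  (3Δ to stable)
t=5 Δ0: w4=1 w0=1 clk=1 w2=1 w1=1 w3=0
  Δ1: clk:1→0
  (1Δ to stable)
t=6 Δ0: w4=1 w0=1 clk=0 w2=1 w1=1 w3=0
  Δ1: clk:0→1
  Δ2: w0:1→0
  Δ3: w4:1→0
  (3Δ to stable)
t=7 Δ0: w4=0 w0=0 clk=1 w2=1 w1=1 w3=0
  Δ1: clk:1→0
  (1Δ to stable)
t=8 Δ0: w4=0 w0=0 clk=0 w2=1 w1=1 w3=0
  Δ1: clk:0→1
  Δ2: w0:0→1
  Δ3: w4:0→1
  (3Δ to stable)
t=9 Δ0: w4=1 w0=1 clk=1 w2=1 w1=1 w3=0
  Δ1: clk:1→0
  (1Δ to stable)
t=10 Δ0: w4=1 w0=1 clk=0 w2=1 w1=1 w3=0
  Δ1: clk:0→1
  Δ2: w0:1→0
  Δ3: w4:1→0
  (3Δ to stable)
t=11 Δ0: w4=0 w0=0 clk=1 w2=1 w1=1 w3=0
  Δ1: clk:1→0
  (1Δ to stable)
t=12 Δ0: w4=0 w0=0 clk=0 w2=1 w1=1 w3=0
  Δ1: clk:0→1
  Δ2: w0:0→1
  Δ3: w4:0→1
  (3Δ to stable)
t=13 Δ0: w4=1 w0=1 clk=1 w2=1 w1=1 w3=0
  Δ1: clk:1→0
  (1Δ to stable)
t=14 Δ0: w4=1 w0=1 clk=0 w2=1 w1=1 w3=0
  Δ1: clk:0→1
  Δ2: w0:1→0
  Δ3: w4:1→0
  (3Δ to stable)
t=15 Δ0: w4=0 w0=0 clk=1 w2=1 w1=1 w3=0
  Δ1: clk:1→0
  (1Δ to stable)
t=16 Δ0: w4=0 w0=0 clk=0 w2=1 w1=1 w3=0
  Δ1: clk:0→1
  Δ2: w0:0→1
  Δ3: w4:0→1
  (3Δ to stable)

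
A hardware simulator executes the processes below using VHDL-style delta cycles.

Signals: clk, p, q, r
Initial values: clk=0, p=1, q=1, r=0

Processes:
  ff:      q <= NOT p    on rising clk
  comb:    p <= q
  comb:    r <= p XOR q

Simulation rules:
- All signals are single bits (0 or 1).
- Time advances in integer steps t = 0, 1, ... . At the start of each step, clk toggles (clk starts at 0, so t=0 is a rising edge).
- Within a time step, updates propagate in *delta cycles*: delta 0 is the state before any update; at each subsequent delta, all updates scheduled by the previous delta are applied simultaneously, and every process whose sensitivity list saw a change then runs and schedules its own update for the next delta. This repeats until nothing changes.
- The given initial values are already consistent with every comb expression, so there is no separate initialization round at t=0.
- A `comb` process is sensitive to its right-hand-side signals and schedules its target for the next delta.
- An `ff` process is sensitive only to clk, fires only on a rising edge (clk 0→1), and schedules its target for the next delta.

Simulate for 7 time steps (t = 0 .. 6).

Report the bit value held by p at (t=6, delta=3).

[bits: q,r,p,clk]
t=0: Δ0=1010 Δ1=1011 Δ2=0011 Δ3=0101 Δ4=0001 | 4Δ
t=1: Δ0=0001 Δ1=0000 | 1Δ
t=2: Δ0=0000 Δ1=0001 Δ2=1001 Δ3=1111 Δ4=1011 | 4Δ
t=3: Δ0=1011 Δ1=1010 | 1Δ
t=4: Δ0=1010 Δ1=1011 Δ2=0011 Δ3=0101 Δ4=0001 | 4Δ
t=5: Δ0=0001 Δ1=0000 | 1Δ
t=6: Δ0=0000 Δ1=0001 Δ2=1001 Δ3=1111 Δ4=1011 | 4Δ

1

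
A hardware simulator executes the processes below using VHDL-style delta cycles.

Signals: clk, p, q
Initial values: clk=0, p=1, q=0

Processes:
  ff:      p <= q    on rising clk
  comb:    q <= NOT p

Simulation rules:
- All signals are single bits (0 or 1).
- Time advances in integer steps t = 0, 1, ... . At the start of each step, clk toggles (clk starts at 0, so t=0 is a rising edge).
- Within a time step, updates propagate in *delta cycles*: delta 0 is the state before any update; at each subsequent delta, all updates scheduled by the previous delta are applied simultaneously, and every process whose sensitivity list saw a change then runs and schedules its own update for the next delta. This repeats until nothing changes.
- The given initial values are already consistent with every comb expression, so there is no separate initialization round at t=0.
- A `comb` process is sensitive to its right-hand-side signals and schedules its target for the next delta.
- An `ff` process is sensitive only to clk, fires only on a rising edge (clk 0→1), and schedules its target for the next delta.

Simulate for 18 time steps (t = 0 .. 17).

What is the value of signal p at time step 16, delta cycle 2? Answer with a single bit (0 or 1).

0

[bits: q,clk,p]
t=0: Δ0=001 Δ1=011 Δ2=010 Δ3=110 | 3Δ
t=1: Δ0=110 Δ1=100 | 1Δ
t=2: Δ0=100 Δ1=110 Δ2=111 Δ3=011 | 3Δ
t=3: Δ0=011 Δ1=001 | 1Δ
t=4: Δ0=001 Δ1=011 Δ2=010 Δ3=110 | 3Δ
t=5: Δ0=110 Δ1=100 | 1Δ
t=6: Δ0=100 Δ1=110 Δ2=111 Δ3=011 | 3Δ
t=7: Δ0=011 Δ1=001 | 1Δ
t=8: Δ0=001 Δ1=011 Δ2=010 Δ3=110 | 3Δ
t=9: Δ0=110 Δ1=100 | 1Δ
t=10: Δ0=100 Δ1=110 Δ2=111 Δ3=011 | 3Δ
t=11: Δ0=011 Δ1=001 | 1Δ
t=12: Δ0=001 Δ1=011 Δ2=010 Δ3=110 | 3Δ
t=13: Δ0=110 Δ1=100 | 1Δ
t=14: Δ0=100 Δ1=110 Δ2=111 Δ3=011 | 3Δ
t=15: Δ0=011 Δ1=001 | 1Δ
t=16: Δ0=001 Δ1=011 Δ2=010 Δ3=110 | 3Δ
t=17: Δ0=110 Δ1=100 | 1Δ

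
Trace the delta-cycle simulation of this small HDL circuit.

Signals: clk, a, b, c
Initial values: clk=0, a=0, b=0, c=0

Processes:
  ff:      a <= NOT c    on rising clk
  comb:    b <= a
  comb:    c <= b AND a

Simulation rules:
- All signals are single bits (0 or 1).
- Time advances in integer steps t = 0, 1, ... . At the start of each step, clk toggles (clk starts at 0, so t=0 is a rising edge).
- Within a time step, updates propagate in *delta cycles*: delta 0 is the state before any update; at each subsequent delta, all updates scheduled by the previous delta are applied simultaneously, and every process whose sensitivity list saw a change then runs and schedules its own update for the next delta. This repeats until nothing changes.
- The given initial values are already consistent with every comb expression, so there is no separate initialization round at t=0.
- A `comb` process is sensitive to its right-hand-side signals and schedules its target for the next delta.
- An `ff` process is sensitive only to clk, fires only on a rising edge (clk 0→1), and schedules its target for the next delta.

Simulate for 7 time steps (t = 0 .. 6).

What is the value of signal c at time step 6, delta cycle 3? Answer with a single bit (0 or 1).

[bits: c,a,clk,b]
t=0: Δ0=0000 Δ1=0010 Δ2=0110 Δ3=0111 Δ4=1111 | 4Δ
t=1: Δ0=1111 Δ1=1101 | 1Δ
t=2: Δ0=1101 Δ1=1111 Δ2=1011 Δ3=0010 | 3Δ
t=3: Δ0=0010 Δ1=0000 | 1Δ
t=4: Δ0=0000 Δ1=0010 Δ2=0110 Δ3=0111 Δ4=1111 | 4Δ
t=5: Δ0=1111 Δ1=1101 | 1Δ
t=6: Δ0=1101 Δ1=1111 Δ2=1011 Δ3=0010 | 3Δ

0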